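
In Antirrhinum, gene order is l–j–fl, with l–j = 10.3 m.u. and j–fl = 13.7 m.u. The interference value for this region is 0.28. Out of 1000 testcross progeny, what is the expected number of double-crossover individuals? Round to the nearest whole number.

10

Map distances give recombination frequencies of 0.103 and 0.137 for the two intervals.
With interference 0.28 (so coincidence = 0.72), expected double-crossover frequency = 0.103 × 0.137 × 0.72 = 0.01016.
Expected number = 0.01016 × 1000 = 10.16 ≈ 10.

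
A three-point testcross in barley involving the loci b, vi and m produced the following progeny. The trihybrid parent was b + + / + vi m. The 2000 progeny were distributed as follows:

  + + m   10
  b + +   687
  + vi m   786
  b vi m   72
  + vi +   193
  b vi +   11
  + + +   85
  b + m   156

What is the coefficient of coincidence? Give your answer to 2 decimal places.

0.64

The two rarest classes, b vi + and + + m, are the double crossovers. Comparing them with the parentals, only the vi allele has switched, so vi is the middle locus and the order is b – vi – m.
b–vi: (157 + 21)/2000 = 0.0890; vi–m: (349 + 21)/2000 = 0.1850.
Expected DCO frequency = 0.0890 × 0.1850 ≈ 0.01647; observed = 21/2000 ≈ 0.01050.
Coefficient of coincidence = 0.01050/0.01647 ≈ 0.64.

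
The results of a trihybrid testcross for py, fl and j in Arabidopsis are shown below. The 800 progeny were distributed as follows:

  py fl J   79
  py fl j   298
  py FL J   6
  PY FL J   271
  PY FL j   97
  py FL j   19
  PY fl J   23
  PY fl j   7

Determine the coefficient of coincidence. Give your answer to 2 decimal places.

The two most frequent reciprocal classes, py fl j and PY FL J, are the parental types, so the F1 was py fl j / PY FL J.
The two rarest classes, PY fl j and py FL J, are the double crossovers. Comparing them with the parentals, only the py allele has switched, so py is the middle locus and the order is j – py – fl.
j–py: (176 + 13)/800 = 0.2362; py–fl: (42 + 13)/800 = 0.0688.
Expected DCO frequency = 0.2362 × 0.0688 ≈ 0.01625; observed = 13/800 ≈ 0.01625.
Coefficient of coincidence = 0.01625/0.01625 ≈ 1.00.

1.00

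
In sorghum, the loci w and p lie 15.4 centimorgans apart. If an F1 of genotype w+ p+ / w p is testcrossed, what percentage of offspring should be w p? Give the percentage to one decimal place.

42.3%

A map distance of 15.4 centimorgans corresponds to a recombination frequency of 0.154.
The F1 is w+ p+ / w p, so w p is a parental gamete class with expected frequency (1 − r)/2 = 0.846/2 = 0.4230.
That is 0.4230 = 42.3% of the progeny.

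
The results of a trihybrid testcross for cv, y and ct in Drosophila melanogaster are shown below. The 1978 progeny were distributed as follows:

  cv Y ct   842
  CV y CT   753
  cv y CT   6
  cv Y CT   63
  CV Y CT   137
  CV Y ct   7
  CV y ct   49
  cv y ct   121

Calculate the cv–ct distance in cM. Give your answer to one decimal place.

6.3 cM

The two most frequent reciprocal classes, cv Y ct and CV y CT, are the parental types, so the F1 was cv Y ct / CV y CT.
The two rarest classes, CV Y ct and cv y CT, are the double crossovers. Comparing them with the parentals, only the cv allele has switched, so cv is the middle locus and the order is ct – cv – y.
Crossovers in the ct–cv interval produce the single-crossover classes cv Y CT and CV y ct (63 + 49 = 112) plus the double crossovers (13).
RF(ct–cv) = (112 + 13) / 1978 = 125/1978 = 0.0632 → 6.3 cM.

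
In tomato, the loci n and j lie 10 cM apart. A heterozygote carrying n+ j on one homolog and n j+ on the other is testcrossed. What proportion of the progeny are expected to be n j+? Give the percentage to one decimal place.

45.0%

A map distance of 10 cM corresponds to a recombination frequency of 0.100.
The F1 is n+ j / n j+, so n j+ is a parental gamete class with expected frequency (1 − r)/2 = 0.900/2 = 0.4500.
That is 0.4500 = 45.0% of the progeny.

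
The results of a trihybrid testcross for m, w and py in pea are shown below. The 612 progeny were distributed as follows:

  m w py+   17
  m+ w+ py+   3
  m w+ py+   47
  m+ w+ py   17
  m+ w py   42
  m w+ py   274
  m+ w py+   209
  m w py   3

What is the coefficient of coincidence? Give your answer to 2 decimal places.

0.97

The two most frequent reciprocal classes, m w+ py and m+ w py+, are the parental types, so the F1 was m w+ py / m+ w py+.
The two rarest classes, m w py and m+ w+ py+, are the double crossovers. Comparing them with the parentals, only the w allele has switched, so w is the middle locus and the order is py – w – m.
py–w: (89 + 6)/612 = 0.1552; w–m: (34 + 6)/612 = 0.0654.
Expected DCO frequency = 0.1552 × 0.0654 ≈ 0.01015; observed = 6/612 ≈ 0.00980.
Coefficient of coincidence = 0.00980/0.01015 ≈ 0.97.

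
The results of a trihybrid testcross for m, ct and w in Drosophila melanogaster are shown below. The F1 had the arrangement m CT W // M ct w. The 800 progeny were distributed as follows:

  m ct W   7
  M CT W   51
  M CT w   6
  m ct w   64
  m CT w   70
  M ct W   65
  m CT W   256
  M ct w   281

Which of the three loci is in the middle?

The two rarest classes, m ct W and M CT w, are the double crossovers. Comparing them with the parentals, only the ct allele has switched, so ct is the middle locus and the order is w – ct – m.

ct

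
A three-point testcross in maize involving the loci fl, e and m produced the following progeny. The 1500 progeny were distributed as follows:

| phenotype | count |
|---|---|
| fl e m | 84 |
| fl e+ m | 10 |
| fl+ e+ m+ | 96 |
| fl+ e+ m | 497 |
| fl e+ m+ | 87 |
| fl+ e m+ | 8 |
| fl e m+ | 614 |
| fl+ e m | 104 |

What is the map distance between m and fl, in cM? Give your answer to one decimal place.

13.2 cM

The two most frequent reciprocal classes, fl e m+ and fl+ e+ m, are the parental types, so the F1 was fl e m+ / fl+ e+ m.
The two rarest classes, fl+ e m+ and fl e+ m, are the double crossovers. Comparing them with the parentals, only the fl allele has switched, so fl is the middle locus and the order is m – fl – e.
Crossovers in the m–fl interval produce the single-crossover classes fl e m and fl+ e+ m+ (84 + 96 = 180) plus the double crossovers (18).
RF(m–fl) = (180 + 18) / 1500 = 198/1500 = 0.1320 → 13.2 cM.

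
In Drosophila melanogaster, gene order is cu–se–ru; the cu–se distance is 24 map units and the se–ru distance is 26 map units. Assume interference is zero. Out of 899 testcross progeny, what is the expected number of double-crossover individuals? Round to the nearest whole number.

56

Map distances give recombination frequencies of 0.240 and 0.260 for the two intervals.
With no interference, expected double-crossover frequency = 0.240 × 0.260 = 0.06240.
Expected number = 0.06240 × 899 = 56.10 ≈ 56.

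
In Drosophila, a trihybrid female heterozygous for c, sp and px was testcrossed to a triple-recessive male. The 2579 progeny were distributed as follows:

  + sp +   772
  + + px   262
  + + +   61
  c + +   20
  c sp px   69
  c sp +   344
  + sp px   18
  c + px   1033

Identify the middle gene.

px

The two most frequent reciprocal classes, c + px and + sp +, are the parental types, so the F1 was c + px / + sp +.
The two rarest classes, c + + and + sp px, are the double crossovers. Comparing them with the parentals, only the px allele has switched, so px is the middle locus and the order is sp – px – c.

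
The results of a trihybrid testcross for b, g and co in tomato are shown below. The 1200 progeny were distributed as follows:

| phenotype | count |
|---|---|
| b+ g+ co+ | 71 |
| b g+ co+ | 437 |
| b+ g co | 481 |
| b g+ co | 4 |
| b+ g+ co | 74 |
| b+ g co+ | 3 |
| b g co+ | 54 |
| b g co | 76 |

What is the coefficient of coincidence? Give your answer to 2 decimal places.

The two most frequent reciprocal classes, b+ g co and b g+ co+, are the parental types, so the F1 was b+ g co / b g+ co+.
The two rarest classes, b+ g co+ and b g+ co, are the double crossovers. Comparing them with the parentals, only the co allele has switched, so co is the middle locus and the order is g – co – b.
g–co: (128 + 7)/1200 = 0.1125; co–b: (147 + 7)/1200 = 0.1283.
Expected DCO frequency = 0.1125 × 0.1283 ≈ 0.01443; observed = 7/1200 ≈ 0.00583.
Coefficient of coincidence = 0.00583/0.01443 ≈ 0.40.

0.40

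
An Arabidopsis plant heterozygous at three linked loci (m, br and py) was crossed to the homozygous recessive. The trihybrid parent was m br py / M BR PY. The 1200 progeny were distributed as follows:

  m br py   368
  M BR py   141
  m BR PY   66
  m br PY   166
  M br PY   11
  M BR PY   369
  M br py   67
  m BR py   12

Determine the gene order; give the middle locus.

The two rarest classes, m BR py and M br PY, are the double crossovers. Comparing them with the parentals, only the br allele has switched, so br is the middle locus and the order is m – br – py.

br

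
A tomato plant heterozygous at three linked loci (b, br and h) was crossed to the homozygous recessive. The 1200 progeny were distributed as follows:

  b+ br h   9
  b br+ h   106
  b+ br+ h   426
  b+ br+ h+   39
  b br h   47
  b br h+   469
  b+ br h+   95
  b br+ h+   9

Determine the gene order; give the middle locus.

br

The two most frequent reciprocal classes, b+ br+ h and b br h+, are the parental types, so the F1 was b+ br+ h / b br h+.
The two rarest classes, b+ br h and b br+ h+, are the double crossovers. Comparing them with the parentals, only the br allele has switched, so br is the middle locus and the order is h – br – b.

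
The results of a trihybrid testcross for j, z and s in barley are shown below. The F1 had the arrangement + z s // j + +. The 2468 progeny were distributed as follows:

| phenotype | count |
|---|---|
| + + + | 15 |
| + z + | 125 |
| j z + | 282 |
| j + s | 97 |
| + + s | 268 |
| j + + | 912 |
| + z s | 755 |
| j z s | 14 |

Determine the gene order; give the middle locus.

j

The two rarest classes, j z s and + + +, are the double crossovers. Comparing them with the parentals, only the j allele has switched, so j is the middle locus and the order is z – j – s.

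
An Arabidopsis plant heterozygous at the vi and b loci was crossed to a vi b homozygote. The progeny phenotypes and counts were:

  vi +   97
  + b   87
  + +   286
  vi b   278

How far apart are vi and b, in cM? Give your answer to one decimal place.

24.6 cM

The two most frequent classes, + + (286) and vi b (278), are the parental types, so the F1 was + + / vi b.
The recombinant classes are + b and vi +: 87 + 97 = 184.
Recombination frequency = 184/748 = 0.2460 ≈ 24.6%, i.e. 24.6 cM.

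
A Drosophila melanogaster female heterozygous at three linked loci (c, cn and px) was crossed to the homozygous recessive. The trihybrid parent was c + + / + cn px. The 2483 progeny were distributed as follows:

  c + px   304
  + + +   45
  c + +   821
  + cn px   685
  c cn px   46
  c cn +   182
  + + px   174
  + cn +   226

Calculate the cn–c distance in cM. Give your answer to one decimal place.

The two rarest classes, + + + and c cn px, are the double crossovers. Comparing them with the parentals, only the c allele has switched, so c is the middle locus and the order is cn – c – px.
Crossovers in the cn–c interval produce the single-crossover classes c cn + and + + px (182 + 174 = 356) plus the double crossovers (91).
RF(cn–c) = (356 + 91) / 2483 = 447/2483 = 0.1800 → 18.0 cM.

18.0 cM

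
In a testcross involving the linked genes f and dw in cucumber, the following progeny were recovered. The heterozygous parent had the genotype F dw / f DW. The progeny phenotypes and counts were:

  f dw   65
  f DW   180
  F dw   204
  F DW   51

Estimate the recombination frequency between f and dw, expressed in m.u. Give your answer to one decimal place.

23.2 m.u.

The recombinant classes are F DW and f dw: 51 + 65 = 116.
Recombination frequency = 116/500 = 0.2320 ≈ 23.2%, i.e. 23.2 m.u.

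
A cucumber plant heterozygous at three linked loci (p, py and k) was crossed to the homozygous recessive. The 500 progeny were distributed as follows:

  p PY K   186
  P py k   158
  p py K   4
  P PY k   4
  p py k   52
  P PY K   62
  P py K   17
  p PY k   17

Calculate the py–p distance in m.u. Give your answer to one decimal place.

The two most frequent reciprocal classes, P py k and p PY K, are the parental types, so the F1 was P py k / p PY K.
The two rarest classes, P PY k and p py K, are the double crossovers. Comparing them with the parentals, only the py allele has switched, so py is the middle locus and the order is p – py – k.
Crossovers in the p–py interval produce the single-crossover classes p py k and P PY K (52 + 62 = 114) plus the double crossovers (8).
RF(p–py) = (114 + 8) / 500 = 122/500 = 0.2440 → 24.4 m.u.

24.4 m.u.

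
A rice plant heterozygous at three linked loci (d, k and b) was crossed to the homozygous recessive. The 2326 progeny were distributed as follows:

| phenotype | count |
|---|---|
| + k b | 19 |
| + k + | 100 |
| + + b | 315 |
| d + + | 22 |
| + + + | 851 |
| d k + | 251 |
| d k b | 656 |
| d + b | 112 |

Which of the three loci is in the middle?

The two most frequent reciprocal classes, + + + and d k b, are the parental types, so the F1 was + + + / d k b.
The two rarest classes, d + + and + k b, are the double crossovers. Comparing them with the parentals, only the d allele has switched, so d is the middle locus and the order is k – d – b.

d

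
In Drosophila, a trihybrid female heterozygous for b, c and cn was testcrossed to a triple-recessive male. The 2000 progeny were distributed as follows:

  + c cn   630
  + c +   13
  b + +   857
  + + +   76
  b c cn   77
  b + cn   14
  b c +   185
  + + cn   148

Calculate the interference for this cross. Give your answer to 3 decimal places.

0.167

The two most frequent reciprocal classes, b + + and + c cn, are the parental types, so the F1 was b + + / + c cn.
The two rarest classes, b + cn and + c +, are the double crossovers. Comparing them with the parentals, only the cn allele has switched, so cn is the middle locus and the order is c – cn – b.
c–cn: (333 + 27)/2000 = 0.1800; cn–b: (153 + 27)/2000 = 0.0900.
Expected DCO frequency = 0.1800 × 0.0900 ≈ 0.01620; observed = 27/2000 ≈ 0.01350.
Coefficient of coincidence = 0.01350/0.01620 ≈ 0.833; interference = 1 − 0.833 = 0.167.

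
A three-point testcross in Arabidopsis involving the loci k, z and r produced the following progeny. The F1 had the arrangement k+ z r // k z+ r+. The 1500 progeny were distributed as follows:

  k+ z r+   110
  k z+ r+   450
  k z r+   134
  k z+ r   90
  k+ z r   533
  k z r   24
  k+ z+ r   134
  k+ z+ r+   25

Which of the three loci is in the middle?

The two rarest classes, k z r and k+ z+ r+, are the double crossovers. Comparing them with the parentals, only the k allele has switched, so k is the middle locus and the order is z – k – r.

k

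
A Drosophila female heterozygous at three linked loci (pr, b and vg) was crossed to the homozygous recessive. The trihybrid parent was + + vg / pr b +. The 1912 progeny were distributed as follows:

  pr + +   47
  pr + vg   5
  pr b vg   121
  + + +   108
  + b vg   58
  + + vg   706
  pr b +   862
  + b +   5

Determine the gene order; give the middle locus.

The two rarest classes, pr + vg and + b +, are the double crossovers. Comparing them with the parentals, only the pr allele has switched, so pr is the middle locus and the order is b – pr – vg.

pr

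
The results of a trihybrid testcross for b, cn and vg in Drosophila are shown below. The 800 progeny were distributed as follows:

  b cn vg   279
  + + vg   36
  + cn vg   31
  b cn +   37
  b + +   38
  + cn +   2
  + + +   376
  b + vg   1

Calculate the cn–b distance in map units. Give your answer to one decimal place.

9.0 map units

The two most frequent reciprocal classes, + + + and b cn vg, are the parental types, so the F1 was + + + / b cn vg.
The two rarest classes, + cn + and b + vg, are the double crossovers. Comparing them with the parentals, only the cn allele has switched, so cn is the middle locus and the order is vg – cn – b.
Crossovers in the cn–b interval produce the single-crossover classes b + + and + cn vg (38 + 31 = 69) plus the double crossovers (3).
RF(cn–b) = (69 + 3) / 800 = 72/800 = 0.0900 → 9.0 map units.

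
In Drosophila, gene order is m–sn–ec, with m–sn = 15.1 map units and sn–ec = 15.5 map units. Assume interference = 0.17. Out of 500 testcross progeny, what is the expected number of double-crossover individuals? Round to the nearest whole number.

Map distances give recombination frequencies of 0.151 and 0.155 for the two intervals.
With interference 0.17 (so coincidence = 0.83), expected double-crossover frequency = 0.151 × 0.155 × 0.83 = 0.01943.
Expected number = 0.01943 × 500 = 9.71 ≈ 10.

10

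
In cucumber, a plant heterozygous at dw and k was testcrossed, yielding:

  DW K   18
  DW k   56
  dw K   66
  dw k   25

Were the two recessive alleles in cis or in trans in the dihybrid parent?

The two most frequent classes are DW k (56) and dw K (66); these are the parental (non-recombinant) types.
So the F1 carried DW k on one chromosome and dw K on the other — the recessive alleles are on opposite chromosomes (trans / repulsion).

trans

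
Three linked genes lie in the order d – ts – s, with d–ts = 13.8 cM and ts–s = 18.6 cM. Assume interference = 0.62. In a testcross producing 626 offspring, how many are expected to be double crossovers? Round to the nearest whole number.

Map distances give recombination frequencies of 0.138 and 0.186 for the two intervals.
With interference 0.62 (so coincidence = 0.38), expected double-crossover frequency = 0.138 × 0.186 × 0.38 = 0.00975.
Expected number = 0.00975 × 626 = 6.11 ≈ 6.

6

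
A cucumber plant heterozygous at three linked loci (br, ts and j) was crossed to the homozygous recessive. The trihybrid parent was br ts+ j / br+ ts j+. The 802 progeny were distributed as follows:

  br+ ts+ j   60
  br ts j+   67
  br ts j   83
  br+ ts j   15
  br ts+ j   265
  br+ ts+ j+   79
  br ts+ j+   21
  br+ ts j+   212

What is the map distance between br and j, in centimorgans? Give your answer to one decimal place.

The two rarest classes, br ts+ j+ and br+ ts j, are the double crossovers. Comparing them with the parentals, only the j allele has switched, so j is the middle locus and the order is br – j – ts.
Crossovers in the br–j interval produce the single-crossover classes br+ ts+ j and br ts j+ (60 + 67 = 127) plus the double crossovers (36).
RF(br–j) = (127 + 36) / 802 = 163/802 = 0.2032 → 20.3 centimorgans.

20.3 centimorgans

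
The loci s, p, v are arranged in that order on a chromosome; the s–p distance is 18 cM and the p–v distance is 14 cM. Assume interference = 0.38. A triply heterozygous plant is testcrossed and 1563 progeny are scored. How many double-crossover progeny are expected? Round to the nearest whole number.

Map distances give recombination frequencies of 0.180 and 0.140 for the two intervals.
With interference 0.38 (so coincidence = 0.62), expected double-crossover frequency = 0.180 × 0.140 × 0.62 = 0.01562.
Expected number = 0.01562 × 1563 = 24.42 ≈ 24.

24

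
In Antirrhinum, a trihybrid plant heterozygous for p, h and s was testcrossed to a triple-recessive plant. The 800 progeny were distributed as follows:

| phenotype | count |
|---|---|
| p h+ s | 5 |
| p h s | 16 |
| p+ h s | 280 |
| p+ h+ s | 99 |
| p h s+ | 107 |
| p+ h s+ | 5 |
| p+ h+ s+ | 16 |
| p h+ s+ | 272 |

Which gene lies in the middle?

s

The two most frequent reciprocal classes, p h+ s+ and p+ h s, are the parental types, so the F1 was p h+ s+ / p+ h s.
The two rarest classes, p h+ s and p+ h s+, are the double crossovers. Comparing them with the parentals, only the s allele has switched, so s is the middle locus and the order is p – s – h.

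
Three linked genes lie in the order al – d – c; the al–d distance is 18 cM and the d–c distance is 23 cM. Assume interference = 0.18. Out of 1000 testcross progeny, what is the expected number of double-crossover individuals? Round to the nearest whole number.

Map distances give recombination frequencies of 0.180 and 0.230 for the two intervals.
With interference 0.18 (so coincidence = 0.82), expected double-crossover frequency = 0.180 × 0.230 × 0.82 = 0.03395.
Expected number = 0.03395 × 1000 = 33.95 ≈ 34.

34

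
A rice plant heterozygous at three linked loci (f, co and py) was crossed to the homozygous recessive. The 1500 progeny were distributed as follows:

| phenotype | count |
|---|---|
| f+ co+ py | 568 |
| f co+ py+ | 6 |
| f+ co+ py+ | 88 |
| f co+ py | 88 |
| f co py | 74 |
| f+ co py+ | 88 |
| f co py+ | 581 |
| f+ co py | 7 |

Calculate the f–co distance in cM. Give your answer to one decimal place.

12.6 cM

The two most frequent reciprocal classes, f co py+ and f+ co+ py, are the parental types, so the F1 was f co py+ / f+ co+ py.
The two rarest classes, f co+ py+ and f+ co py, are the double crossovers. Comparing them with the parentals, only the co allele has switched, so co is the middle locus and the order is py – co – f.
Crossovers in the co–f interval produce the single-crossover classes f+ co py+ and f co+ py (88 + 88 = 176) plus the double crossovers (13).
RF(co–f) = (176 + 13) / 1500 = 189/1500 = 0.1260 → 12.6 cM.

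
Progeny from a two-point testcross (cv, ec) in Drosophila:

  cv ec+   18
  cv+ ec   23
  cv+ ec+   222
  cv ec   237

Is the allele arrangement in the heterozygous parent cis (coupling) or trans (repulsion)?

The two most frequent classes are cv+ ec+ (222) and cv ec (237); these are the parental (non-recombinant) types.
So the F1 carried cv+ ec+ on one chromosome and cv ec on the other — the recessive alleles are on the same chromosome (cis / coupling).

cis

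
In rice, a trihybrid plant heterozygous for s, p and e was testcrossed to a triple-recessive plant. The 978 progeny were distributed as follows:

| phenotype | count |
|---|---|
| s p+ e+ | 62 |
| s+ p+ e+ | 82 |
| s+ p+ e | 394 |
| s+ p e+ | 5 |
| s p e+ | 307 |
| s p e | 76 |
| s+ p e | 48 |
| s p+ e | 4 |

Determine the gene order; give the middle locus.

s

The two most frequent reciprocal classes, s+ p+ e and s p e+, are the parental types, so the F1 was s+ p+ e / s p e+.
The two rarest classes, s p+ e and s+ p e+, are the double crossovers. Comparing them with the parentals, only the s allele has switched, so s is the middle locus and the order is p – s – e.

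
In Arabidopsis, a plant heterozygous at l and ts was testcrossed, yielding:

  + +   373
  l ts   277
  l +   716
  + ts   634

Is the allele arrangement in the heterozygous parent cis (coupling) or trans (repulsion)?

trans

The two most frequent classes are + ts (634) and l + (716); these are the parental (non-recombinant) types.
So the F1 carried + ts on one chromosome and l + on the other — the recessive alleles are on opposite chromosomes (trans / repulsion).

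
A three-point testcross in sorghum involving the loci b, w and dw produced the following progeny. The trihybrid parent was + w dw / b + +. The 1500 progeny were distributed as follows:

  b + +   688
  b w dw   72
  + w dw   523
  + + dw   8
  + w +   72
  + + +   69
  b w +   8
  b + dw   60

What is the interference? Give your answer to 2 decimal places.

-0.03

The two rarest classes, + + dw and b w +, are the double crossovers. Comparing them with the parentals, only the w allele has switched, so w is the middle locus and the order is dw – w – b.
dw–w: (132 + 16)/1500 = 0.0987; w–b: (141 + 16)/1500 = 0.1047.
Expected DCO frequency = 0.0987 × 0.1047 ≈ 0.01033; observed = 16/1500 ≈ 0.01067.
Coefficient of coincidence = 0.01067/0.01033 ≈ 1.03; interference = 1 − 1.03 = -0.03.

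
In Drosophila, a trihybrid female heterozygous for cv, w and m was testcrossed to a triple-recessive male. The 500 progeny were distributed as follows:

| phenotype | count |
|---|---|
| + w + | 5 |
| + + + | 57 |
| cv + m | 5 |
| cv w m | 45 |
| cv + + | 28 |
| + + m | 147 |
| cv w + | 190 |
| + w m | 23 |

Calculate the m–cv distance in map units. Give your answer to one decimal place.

The two most frequent reciprocal classes, cv w + and + + m, are the parental types, so the F1 was cv w + / + + m.
The two rarest classes, + w + and cv + m, are the double crossovers. Comparing them with the parentals, only the cv allele has switched, so cv is the middle locus and the order is w – cv – m.
Crossovers in the cv–m interval produce the single-crossover classes cv w m and + + + (45 + 57 = 102) plus the double crossovers (10).
RF(cv–m) = (102 + 10) / 500 = 112/500 = 0.2240 → 22.4 map units.

22.4 map units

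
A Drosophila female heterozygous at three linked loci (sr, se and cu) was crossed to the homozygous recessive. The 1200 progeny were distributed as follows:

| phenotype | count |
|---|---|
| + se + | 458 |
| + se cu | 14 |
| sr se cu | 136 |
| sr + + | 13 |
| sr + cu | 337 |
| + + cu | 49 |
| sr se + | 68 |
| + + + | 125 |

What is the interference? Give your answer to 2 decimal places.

The two most frequent reciprocal classes, sr + cu and + se +, are the parental types, so the F1 was sr + cu / + se +.
The two rarest classes, sr + + and + se cu, are the double crossovers. Comparing them with the parentals, only the cu allele has switched, so cu is the middle locus and the order is se – cu – sr.
se–cu: (261 + 27)/1200 = 0.2400; cu–sr: (117 + 27)/1200 = 0.1200.
Expected DCO frequency = 0.2400 × 0.1200 ≈ 0.02880; observed = 27/1200 ≈ 0.02250.
Coefficient of coincidence = 0.02250/0.02880 ≈ 0.78; interference = 1 − 0.78 = 0.22.

0.22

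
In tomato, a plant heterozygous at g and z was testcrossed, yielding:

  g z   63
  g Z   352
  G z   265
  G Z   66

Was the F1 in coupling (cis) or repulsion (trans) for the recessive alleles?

The two most frequent classes are G z (265) and g Z (352); these are the parental (non-recombinant) types.
So the F1 carried G z on one chromosome and g Z on the other — the recessive alleles are on opposite chromosomes (trans / repulsion).

trans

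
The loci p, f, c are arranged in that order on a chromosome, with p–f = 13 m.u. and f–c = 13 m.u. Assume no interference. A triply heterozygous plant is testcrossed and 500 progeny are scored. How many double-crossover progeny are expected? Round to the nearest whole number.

Map distances give recombination frequencies of 0.130 and 0.130 for the two intervals.
With no interference, expected double-crossover frequency = 0.130 × 0.130 = 0.01690.
Expected number = 0.01690 × 500 = 8.45 ≈ 8.

8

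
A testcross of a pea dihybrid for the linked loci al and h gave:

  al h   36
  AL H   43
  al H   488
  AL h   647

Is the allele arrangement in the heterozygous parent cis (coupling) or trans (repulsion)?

trans

The two most frequent classes are AL h (647) and al H (488); these are the parental (non-recombinant) types.
So the F1 carried AL h on one chromosome and al H on the other — the recessive alleles are on opposite chromosomes (trans / repulsion).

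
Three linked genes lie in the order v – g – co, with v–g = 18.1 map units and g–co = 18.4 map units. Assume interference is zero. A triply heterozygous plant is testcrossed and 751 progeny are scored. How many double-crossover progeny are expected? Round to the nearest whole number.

Map distances give recombination frequencies of 0.181 and 0.184 for the two intervals.
With no interference, expected double-crossover frequency = 0.181 × 0.184 = 0.03330.
Expected number = 0.03330 × 751 = 25.01 ≈ 25.

25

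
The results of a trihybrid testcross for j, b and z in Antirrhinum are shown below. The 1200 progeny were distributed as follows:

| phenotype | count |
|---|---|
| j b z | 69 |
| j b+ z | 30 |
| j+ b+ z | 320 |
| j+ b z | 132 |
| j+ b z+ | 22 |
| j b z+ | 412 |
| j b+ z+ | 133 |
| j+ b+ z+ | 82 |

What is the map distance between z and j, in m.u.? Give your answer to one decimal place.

16.9 m.u.

The two most frequent reciprocal classes, j b z+ and j+ b+ z, are the parental types, so the F1 was j b z+ / j+ b+ z.
The two rarest classes, j+ b z+ and j b+ z, are the double crossovers. Comparing them with the parentals, only the j allele has switched, so j is the middle locus and the order is z – j – b.
Crossovers in the z–j interval produce the single-crossover classes j b z and j+ b+ z+ (69 + 82 = 151) plus the double crossovers (52).
RF(z–j) = (151 + 52) / 1200 = 203/1200 = 0.1692 → 16.9 m.u.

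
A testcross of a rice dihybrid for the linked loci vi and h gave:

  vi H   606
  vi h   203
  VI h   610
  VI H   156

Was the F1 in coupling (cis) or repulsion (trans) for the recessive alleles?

trans

The two most frequent classes are VI h (610) and vi H (606); these are the parental (non-recombinant) types.
So the F1 carried VI h on one chromosome and vi H on the other — the recessive alleles are on opposite chromosomes (trans / repulsion).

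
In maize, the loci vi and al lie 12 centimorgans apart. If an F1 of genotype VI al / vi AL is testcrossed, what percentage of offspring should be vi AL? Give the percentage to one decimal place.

44.0%

A map distance of 12 centimorgans corresponds to a recombination frequency of 0.120.
The F1 is VI al / vi AL, so vi AL is a parental gamete class with expected frequency (1 − r)/2 = 0.880/2 = 0.4400.
That is 0.4400 = 44.0% of the progeny.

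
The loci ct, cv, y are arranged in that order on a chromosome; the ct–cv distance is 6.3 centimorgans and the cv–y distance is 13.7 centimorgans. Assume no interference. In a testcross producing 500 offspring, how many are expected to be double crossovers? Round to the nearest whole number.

Map distances give recombination frequencies of 0.063 and 0.137 for the two intervals.
With no interference, expected double-crossover frequency = 0.063 × 0.137 = 0.00863.
Expected number = 0.00863 × 500 = 4.32 ≈ 4.

4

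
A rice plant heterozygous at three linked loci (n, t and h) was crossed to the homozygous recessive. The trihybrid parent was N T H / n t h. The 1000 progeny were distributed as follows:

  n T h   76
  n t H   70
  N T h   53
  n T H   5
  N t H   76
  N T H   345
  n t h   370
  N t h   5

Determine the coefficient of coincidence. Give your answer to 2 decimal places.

The two rarest classes, n T H and N t h, are the double crossovers. Comparing them with the parentals, only the n allele has switched, so n is the middle locus and the order is t – n – h.
t–n: (152 + 10)/1000 = 0.1620; n–h: (123 + 10)/1000 = 0.1330.
Expected DCO frequency = 0.1620 × 0.1330 ≈ 0.02155; observed = 10/1000 ≈ 0.01000.
Coefficient of coincidence = 0.01000/0.02155 ≈ 0.46.

0.46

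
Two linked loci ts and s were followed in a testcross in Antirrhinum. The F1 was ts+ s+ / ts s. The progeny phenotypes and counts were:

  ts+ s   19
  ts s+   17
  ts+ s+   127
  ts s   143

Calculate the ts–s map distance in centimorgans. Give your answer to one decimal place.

The recombinant classes are ts+ s and ts s+: 19 + 17 = 36.
Recombination frequency = 36/306 = 0.1176 ≈ 11.8%, i.e. 11.8 centimorgans.

11.8 centimorgans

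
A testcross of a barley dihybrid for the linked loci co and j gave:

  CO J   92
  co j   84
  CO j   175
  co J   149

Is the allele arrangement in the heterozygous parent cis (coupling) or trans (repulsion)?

The two most frequent classes are CO j (175) and co J (149); these are the parental (non-recombinant) types.
So the F1 carried CO j on one chromosome and co J on the other — the recessive alleles are on opposite chromosomes (trans / repulsion).

trans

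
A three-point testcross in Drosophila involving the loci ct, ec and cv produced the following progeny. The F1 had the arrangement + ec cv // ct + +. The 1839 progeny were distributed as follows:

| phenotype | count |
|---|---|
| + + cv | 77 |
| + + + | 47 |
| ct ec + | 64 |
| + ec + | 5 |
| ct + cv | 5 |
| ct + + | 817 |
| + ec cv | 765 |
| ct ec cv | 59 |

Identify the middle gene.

cv

The two rarest classes, + ec + and ct + cv, are the double crossovers. Comparing them with the parentals, only the cv allele has switched, so cv is the middle locus and the order is ct – cv – ec.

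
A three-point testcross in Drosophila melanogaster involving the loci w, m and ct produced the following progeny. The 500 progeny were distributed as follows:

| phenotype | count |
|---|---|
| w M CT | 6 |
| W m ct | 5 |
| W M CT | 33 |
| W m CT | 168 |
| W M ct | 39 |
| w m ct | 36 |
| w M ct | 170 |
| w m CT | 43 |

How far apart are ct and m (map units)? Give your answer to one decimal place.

The two most frequent reciprocal classes, W m CT and w M ct, are the parental types, so the F1 was W m CT / w M ct.
The two rarest classes, W m ct and w M CT, are the double crossovers. Comparing them with the parentals, only the ct allele has switched, so ct is the middle locus and the order is m – ct – w.
Crossovers in the m–ct interval produce the single-crossover classes W M CT and w m ct (33 + 36 = 69) plus the double crossovers (11).
RF(m–ct) = (69 + 11) / 500 = 80/500 = 0.1600 → 16.0 map units.

16.0 map units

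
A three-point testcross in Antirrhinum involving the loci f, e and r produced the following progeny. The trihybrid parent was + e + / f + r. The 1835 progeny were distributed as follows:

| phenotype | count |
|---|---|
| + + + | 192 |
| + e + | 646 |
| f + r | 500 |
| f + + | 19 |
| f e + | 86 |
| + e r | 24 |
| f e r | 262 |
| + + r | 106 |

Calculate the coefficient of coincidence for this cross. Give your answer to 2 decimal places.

0.68

The two rarest classes, + e r and f + +, are the double crossovers. Comparing them with the parentals, only the r allele has switched, so r is the middle locus and the order is e – r – f.
e–r: (454 + 43)/1835 = 0.2708; r–f: (192 + 43)/1835 = 0.1281.
Expected DCO frequency = 0.2708 × 0.1281 ≈ 0.03469; observed = 43/1835 ≈ 0.02343.
Coefficient of coincidence = 0.02343/0.03469 ≈ 0.68.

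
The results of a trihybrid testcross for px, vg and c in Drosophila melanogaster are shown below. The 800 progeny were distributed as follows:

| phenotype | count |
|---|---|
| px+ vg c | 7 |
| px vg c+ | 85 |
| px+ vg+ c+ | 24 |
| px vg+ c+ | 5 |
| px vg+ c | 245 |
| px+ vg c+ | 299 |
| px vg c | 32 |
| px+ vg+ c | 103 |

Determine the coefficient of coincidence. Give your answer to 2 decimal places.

The two most frequent reciprocal classes, px+ vg c+ and px vg+ c, are the parental types, so the F1 was px+ vg c+ / px vg+ c.
The two rarest classes, px+ vg c and px vg+ c+, are the double crossovers. Comparing them with the parentals, only the c allele has switched, so c is the middle locus and the order is vg – c – px.
vg–c: (56 + 12)/800 = 0.0850; c–px: (188 + 12)/800 = 0.2500.
Expected DCO frequency = 0.0850 × 0.2500 ≈ 0.02125; observed = 12/800 ≈ 0.01500.
Coefficient of coincidence = 0.01500/0.02125 ≈ 0.71.

0.71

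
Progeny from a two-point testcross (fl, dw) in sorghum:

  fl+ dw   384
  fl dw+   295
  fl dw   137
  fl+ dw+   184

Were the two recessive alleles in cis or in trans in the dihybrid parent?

The two most frequent classes are fl+ dw (384) and fl dw+ (295); these are the parental (non-recombinant) types.
So the F1 carried fl+ dw on one chromosome and fl dw+ on the other — the recessive alleles are on opposite chromosomes (trans / repulsion).

trans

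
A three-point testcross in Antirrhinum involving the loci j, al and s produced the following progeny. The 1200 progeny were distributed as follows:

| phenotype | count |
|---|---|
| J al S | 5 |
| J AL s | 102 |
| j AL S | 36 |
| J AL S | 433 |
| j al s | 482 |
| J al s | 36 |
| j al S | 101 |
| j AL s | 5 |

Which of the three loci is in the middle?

al

The two most frequent reciprocal classes, j al s and J AL S, are the parental types, so the F1 was j al s / J AL S.
The two rarest classes, j AL s and J al S, are the double crossovers. Comparing them with the parentals, only the al allele has switched, so al is the middle locus and the order is s – al – j.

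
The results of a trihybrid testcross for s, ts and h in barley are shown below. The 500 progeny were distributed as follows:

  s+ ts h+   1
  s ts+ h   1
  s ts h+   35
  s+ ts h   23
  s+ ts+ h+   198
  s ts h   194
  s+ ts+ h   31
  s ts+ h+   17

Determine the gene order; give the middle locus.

ts

The two most frequent reciprocal classes, s+ ts+ h+ and s ts h, are the parental types, so the F1 was s+ ts+ h+ / s ts h.
The two rarest classes, s+ ts h+ and s ts+ h, are the double crossovers. Comparing them with the parentals, only the ts allele has switched, so ts is the middle locus and the order is s – ts – h.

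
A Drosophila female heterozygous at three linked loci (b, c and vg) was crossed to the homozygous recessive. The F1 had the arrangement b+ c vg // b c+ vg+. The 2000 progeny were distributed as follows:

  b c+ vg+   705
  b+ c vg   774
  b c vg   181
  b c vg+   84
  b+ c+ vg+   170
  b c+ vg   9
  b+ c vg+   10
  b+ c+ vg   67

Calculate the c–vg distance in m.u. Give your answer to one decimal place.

The two rarest classes, b+ c vg+ and b c+ vg, are the double crossovers. Comparing them with the parentals, only the vg allele has switched, so vg is the middle locus and the order is c – vg – b.
Crossovers in the c–vg interval produce the single-crossover classes b+ c+ vg and b c vg+ (67 + 84 = 151) plus the double crossovers (19).
RF(c–vg) = (151 + 19) / 2000 = 170/2000 = 0.0850 → 8.5 m.u.

8.5 m.u.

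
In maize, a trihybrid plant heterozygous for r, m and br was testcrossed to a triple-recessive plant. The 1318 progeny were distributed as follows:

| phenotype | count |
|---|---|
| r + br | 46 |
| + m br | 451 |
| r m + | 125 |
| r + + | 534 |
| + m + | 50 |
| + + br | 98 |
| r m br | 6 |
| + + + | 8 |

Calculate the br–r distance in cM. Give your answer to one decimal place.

8.3 cM

The two most frequent reciprocal classes, r + + and + m br, are the parental types, so the F1 was r + + / + m br.
The two rarest classes, + + + and r m br, are the double crossovers. Comparing them with the parentals, only the r allele has switched, so r is the middle locus and the order is br – r – m.
Crossovers in the br–r interval produce the single-crossover classes r + br and + m + (46 + 50 = 96) plus the double crossovers (14).
RF(br–r) = (96 + 14) / 1318 = 110/1318 = 0.0835 → 8.3 cM.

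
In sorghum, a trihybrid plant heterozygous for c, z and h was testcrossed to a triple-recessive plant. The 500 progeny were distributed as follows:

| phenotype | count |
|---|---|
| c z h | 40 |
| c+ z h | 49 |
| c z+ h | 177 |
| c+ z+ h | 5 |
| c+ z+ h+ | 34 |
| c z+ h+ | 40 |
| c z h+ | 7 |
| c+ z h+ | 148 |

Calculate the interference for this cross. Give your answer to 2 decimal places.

0.31

The two most frequent reciprocal classes, c z+ h and c+ z h+, are the parental types, so the F1 was c z+ h / c+ z h+.
The two rarest classes, c+ z+ h and c z h+, are the double crossovers. Comparing them with the parentals, only the c allele has switched, so c is the middle locus and the order is h – c – z.
h–c: (89 + 12)/500 = 0.2020; c–z: (74 + 12)/500 = 0.1720.
Expected DCO frequency = 0.2020 × 0.1720 ≈ 0.03474; observed = 12/500 ≈ 0.02400.
Coefficient of coincidence = 0.02400/0.03474 ≈ 0.69; interference = 1 − 0.69 = 0.31.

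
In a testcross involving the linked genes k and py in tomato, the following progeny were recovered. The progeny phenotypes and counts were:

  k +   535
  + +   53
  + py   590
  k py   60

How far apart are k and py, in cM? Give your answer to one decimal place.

9.1 cM

The two most frequent classes, + py (590) and k + (535), are the parental types, so the F1 was + py / k +.
The recombinant classes are + + and k py: 53 + 60 = 113.
Recombination frequency = 113/1238 = 0.0913 ≈ 9.1%, i.e. 9.1 cM.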